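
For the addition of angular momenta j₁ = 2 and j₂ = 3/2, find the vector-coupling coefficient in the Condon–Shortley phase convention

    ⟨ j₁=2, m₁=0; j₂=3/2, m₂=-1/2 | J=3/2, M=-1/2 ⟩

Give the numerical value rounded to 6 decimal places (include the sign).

−√(1/5) = -0.447214

√[4·2!2!1!/6! · 2!2!1!2!1!2!] = √(16/45)
  +(−1)^0/∏(0,2,2,1,0,0)! = 1/4  (running 1/4)
  +(−1)^1/∏(1,1,1,0,1,1)! = -1  (running -3/4)
⟨..|..⟩ = √(16/45)·(-3/4) = -0.447214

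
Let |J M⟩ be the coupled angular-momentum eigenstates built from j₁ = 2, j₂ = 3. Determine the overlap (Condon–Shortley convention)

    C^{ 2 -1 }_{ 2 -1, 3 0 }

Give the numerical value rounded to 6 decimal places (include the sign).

triangle: 3!*1!*3!/8! = 36/40320
(j±m)!: 1!*3!*3!*3!*1!*3! = 1296
prefactor² = (2J+1)*Δ*N² = 81/14
  k=2: +1/(2!*1!*1!*1!*0!*2!) = 1/4
  k=3: −1/(3!*0!*0!*0!*1!*3!) = -1/36
Σ = 2/9  ⇒  CG² = 81/14*2/9² = 2/7
CG = +√(2/7) = +0.534522

+√(2/7) ≈ +0.534522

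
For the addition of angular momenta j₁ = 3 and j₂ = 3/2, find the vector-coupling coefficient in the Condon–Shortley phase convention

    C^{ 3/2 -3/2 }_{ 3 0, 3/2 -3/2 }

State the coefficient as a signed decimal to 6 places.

+√(1/35) = +0.169031

triangle: 3!×3!×0!/7! = 36/5040
(j±m)!: 3!×3!×0!×3!×0!×3! = 1296
prefactor² = (2J+1)×Δ×N² = 1296/35
  k=0: +1/(0!×3!×3!×0!×0!×0!) = 1/36
Σ = 1/36  ⇒  CG² = 1296/35×1/36² = 1/35
CG = +√(1/35) = +0.169031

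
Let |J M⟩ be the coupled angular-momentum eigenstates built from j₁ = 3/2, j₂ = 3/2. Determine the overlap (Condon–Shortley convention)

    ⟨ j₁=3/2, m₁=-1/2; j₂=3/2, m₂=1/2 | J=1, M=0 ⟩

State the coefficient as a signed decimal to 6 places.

√[3·2!1!1!/5! · 1!2!2!1!1!1!] = √(1/5)
  +(−1)^1/∏(1,1,1,1,0,0)! = -1  (running -1)
  +(−1)^2/∏(2,0,0,0,1,1)! = 1/2  (running -1/2)
⟨..|..⟩ = √(1/5)·(-1/2) = -0.223607

-0.223607  (= −√(1/20))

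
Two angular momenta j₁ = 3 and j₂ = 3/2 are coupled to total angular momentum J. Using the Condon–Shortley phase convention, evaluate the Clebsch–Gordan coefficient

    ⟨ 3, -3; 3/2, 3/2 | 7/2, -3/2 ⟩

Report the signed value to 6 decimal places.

j₁+j₂−J=1  J+j₁−j₂=5  J−j₁+j₂=2  j₁+j₂+J+1=9
(j₁±m₁, j₂±m₂, J±M) = (0,6,3,0,2,5)
P² = 38400/7
sum k=1..1:
  [1] −1/240 = -1/240
S = -1/240
C² = P²·S² = 2/21 ; C = -0.308607

-0.308607  (= −√(2/21))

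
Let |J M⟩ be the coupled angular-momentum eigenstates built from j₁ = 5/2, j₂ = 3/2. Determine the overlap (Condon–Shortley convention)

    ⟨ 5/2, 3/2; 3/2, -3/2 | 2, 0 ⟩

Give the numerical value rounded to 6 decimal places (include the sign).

triangle: 2!·3!·1!/7! = 12/5040
(j±m)!: 4!·1!·0!·3!·2!·2! = 576
prefactor² = (2J+1)·Δ·N² = 48/7
  k=0: +1/(0!·2!·1!·0!·2!·1!) = 1/4
Σ = 1/4  ⇒  CG² = 48/7·1/4² = 3/7
CG = +√(3/7) = +0.654654

+0.654654  (= +√(3/7))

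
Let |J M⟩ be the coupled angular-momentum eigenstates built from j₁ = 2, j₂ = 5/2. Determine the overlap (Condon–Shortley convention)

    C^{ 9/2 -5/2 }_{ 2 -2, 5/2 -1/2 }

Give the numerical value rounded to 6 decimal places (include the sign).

j₁+j₂−J=0  J+j₁−j₂=4  J−j₁+j₂=5  j₁+j₂+J+1=10
(j₁±m₁, j₂±m₂, J±M) = (0,4,2,3,2,7)
P² = 23040
sum k=0..0:
  [0] +1/288 = 1/288
S = 1/288
C² = P²·S² = 5/18 ; C = +0.527046

+√(5/18) = +0.527046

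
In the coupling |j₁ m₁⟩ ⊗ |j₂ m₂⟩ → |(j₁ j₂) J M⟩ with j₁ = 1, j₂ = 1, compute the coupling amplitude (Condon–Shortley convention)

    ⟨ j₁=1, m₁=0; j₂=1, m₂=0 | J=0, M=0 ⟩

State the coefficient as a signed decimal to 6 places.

-0.577350  (= −√(1/3))

triangle: 2!×0!×0!/3! = 2/6
(j±m)!: 1!×1!×1!×1!×0!×0! = 1
prefactor² = (2J+1)×Δ×N² = 1/3
  k=1: −1/(1!×1!×0!×0!×0!×0!) = -1
Σ = -1  ⇒  CG² = 1/3×(-1)² = 1/3
CG = −√(1/3) = -0.577350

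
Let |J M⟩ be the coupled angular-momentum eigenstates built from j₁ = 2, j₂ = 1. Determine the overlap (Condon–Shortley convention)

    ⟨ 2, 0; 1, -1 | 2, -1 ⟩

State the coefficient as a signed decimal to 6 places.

+0.707107  (= +√(1/2))

triangle: 1!×3!×1!/6! = 6/720
(j±m)!: 2!×2!×0!×2!×1!×3! = 48
prefactor² = (2J+1)×Δ×N² = 2
  k=0: +1/(0!×1!×2!×0!×1!×1!) = 1/2
Σ = 1/2  ⇒  CG² = 2×1/2² = 1/2
CG = +√(1/2) = +0.707107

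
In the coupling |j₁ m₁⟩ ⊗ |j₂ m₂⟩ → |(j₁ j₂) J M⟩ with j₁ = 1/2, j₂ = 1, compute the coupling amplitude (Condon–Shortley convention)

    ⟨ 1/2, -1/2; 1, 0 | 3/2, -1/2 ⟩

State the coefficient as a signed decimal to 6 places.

+√(2/3) = +0.816497

j₁+j₂−J=0  J+j₁−j₂=1  J−j₁+j₂=2  j₁+j₂+J+1=4
(j₁±m₁, j₂±m₂, J±M) = (0,1,1,1,1,2)
P² = 2/3
sum k=0..0:
  [0] +1/1 = 1
S = 1
C² = P²·S² = 2/3 ; C = +0.816497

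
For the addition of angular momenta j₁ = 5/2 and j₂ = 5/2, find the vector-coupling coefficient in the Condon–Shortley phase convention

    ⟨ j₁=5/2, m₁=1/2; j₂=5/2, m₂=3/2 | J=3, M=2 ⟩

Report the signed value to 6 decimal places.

-0.288675  (= −√(1/12))

j₁+j₂−J=2  J+j₁−j₂=3  J−j₁+j₂=3  j₁+j₂+J+1=9
(j₁±m₁, j₂±m₂, J±M) = (3,2,4,1,5,1)
P² = 48
sum k=1..2:
  [1] −1/12 = -1/12
  [2] +1/24 = 1/24
S = -1/24
C² = P²·S² = 1/12 ; C = -0.288675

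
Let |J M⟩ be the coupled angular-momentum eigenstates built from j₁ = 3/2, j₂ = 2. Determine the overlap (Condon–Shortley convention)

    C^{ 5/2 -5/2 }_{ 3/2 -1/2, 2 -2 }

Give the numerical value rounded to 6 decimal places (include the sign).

+√(4/7) = +0.755929

√[6·1!2!3!/7! · 1!2!0!4!0!5!] = √(576/7)
  +(−1)^0/∏(0,1,2,0,0,3)! = 1/12  (running 1/12)
⟨..|..⟩ = √(576/7)·(1/12) = +0.755929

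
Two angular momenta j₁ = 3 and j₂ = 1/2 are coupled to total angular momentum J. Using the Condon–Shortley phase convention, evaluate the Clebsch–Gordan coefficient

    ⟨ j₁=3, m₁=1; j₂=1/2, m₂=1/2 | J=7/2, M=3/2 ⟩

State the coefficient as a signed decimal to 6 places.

√[8·0!6!1!/8! · 4!2!1!0!5!2!] = √(11520/7)
  +(−1)^0/∏(0,0,2,1,4,0)! = 1/48  (running 1/48)
⟨..|..⟩ = √(11520/7)·(1/48) = +0.845154

+0.845154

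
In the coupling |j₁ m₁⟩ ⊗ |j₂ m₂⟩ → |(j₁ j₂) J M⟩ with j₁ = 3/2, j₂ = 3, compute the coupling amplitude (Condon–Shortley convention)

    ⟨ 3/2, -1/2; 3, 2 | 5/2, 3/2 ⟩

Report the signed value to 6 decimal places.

triangle: 2!·1!·4!/8! = 48/40320
(j±m)!: 1!·2!·5!·1!·4!·1! = 5760
prefactor² = (2J+1)·Δ·N² = 288/7
  k=1: −1/(1!·1!·1!·4!·0!·0!) = -1/24
  k=2: +1/(2!·0!·0!·3!·1!·1!) = 1/12
Σ = 1/24  ⇒  CG² = 288/7·1/24² = 1/14
CG = +√(1/14) = +0.267261

+0.267261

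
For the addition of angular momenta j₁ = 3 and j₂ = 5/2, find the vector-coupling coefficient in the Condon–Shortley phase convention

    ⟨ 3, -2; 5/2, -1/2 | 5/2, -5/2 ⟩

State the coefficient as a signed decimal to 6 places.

+√(5/14) = +0.597614

√[6·3!3!2!/9! · 1!5!2!3!0!5!] = √(1440/7)
  +(−1)^2/∏(2,1,3,0,0,2)! = 1/24  (running 1/24)
⟨..|..⟩ = √(1440/7)·(1/24) = +0.597614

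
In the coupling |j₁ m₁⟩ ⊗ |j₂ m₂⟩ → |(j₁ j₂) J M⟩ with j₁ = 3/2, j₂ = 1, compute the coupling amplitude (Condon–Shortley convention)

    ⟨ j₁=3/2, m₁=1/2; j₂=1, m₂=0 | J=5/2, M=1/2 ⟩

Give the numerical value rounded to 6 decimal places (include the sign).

+0.774597  (= +√(3/5))

j₁+j₂−J=0  J+j₁−j₂=3  J−j₁+j₂=2  j₁+j₂+J+1=6
(j₁±m₁, j₂±m₂, J±M) = (2,1,1,1,3,2)
P² = 12/5
sum k=0..0:
  [0] +1/2 = 1/2
S = 1/2
C² = P²·S² = 3/5 ; C = +0.774597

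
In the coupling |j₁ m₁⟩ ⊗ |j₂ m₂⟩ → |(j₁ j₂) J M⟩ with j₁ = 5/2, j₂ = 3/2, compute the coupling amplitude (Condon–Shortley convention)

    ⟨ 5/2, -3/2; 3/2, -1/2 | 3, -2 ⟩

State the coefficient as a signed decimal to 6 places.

j₁+j₂−J=1  J+j₁−j₂=4  J−j₁+j₂=2  j₁+j₂+J+1=8
(j₁±m₁, j₂±m₂, J±M) = (1,4,1,2,1,5)
P² = 48
sum k=0..1:
  [0] +1/24 = 1/24
  [1] −1/12 = -1/12
S = -1/24
C² = P²·S² = 1/12 ; C = -0.288675

-0.288675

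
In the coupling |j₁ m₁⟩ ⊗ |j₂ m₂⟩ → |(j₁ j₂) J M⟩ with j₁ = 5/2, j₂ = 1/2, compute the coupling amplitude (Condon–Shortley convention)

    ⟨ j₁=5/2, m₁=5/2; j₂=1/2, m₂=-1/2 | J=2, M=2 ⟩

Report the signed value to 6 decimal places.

+0.912871  (= +√(5/6))

triangle: 1!×4!×0!/6! = 24/720
(j±m)!: 5!×0!×0!×1!×4!×0! = 2880
prefactor² = (2J+1)×Δ×N² = 480
  k=0: +1/(0!×1!×0!×0!×4!×0!) = 1/24
Σ = 1/24  ⇒  CG² = 480×1/24² = 5/6
CG = +√(5/6) = +0.912871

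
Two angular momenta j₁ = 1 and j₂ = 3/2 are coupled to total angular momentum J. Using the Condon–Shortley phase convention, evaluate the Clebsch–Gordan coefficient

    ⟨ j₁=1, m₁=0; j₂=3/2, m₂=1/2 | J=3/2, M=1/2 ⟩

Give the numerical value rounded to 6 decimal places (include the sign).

-0.258199

√[4·1!1!2!/5! · 1!1!2!1!2!1!] = √(4/15)
  +(−1)^0/∏(0,1,1,2,0,0)! = 1/2  (running 1/2)
  +(−1)^1/∏(1,0,0,1,1,1)! = -1  (running -1/2)
⟨..|..⟩ = √(4/15)·(-1/2) = -0.258199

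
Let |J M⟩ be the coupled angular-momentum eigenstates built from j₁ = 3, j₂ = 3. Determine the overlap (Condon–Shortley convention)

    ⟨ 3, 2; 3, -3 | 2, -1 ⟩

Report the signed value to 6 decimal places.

+0.545545

triangle: 4!*2!*2!/9! = 96/362880
(j±m)!: 5!*1!*0!*6!*1!*3! = 518400
prefactor² = (2J+1)*Δ*N² = 4800/7
  k=0: +1/(0!*4!*1!*0!*1!*2!) = 1/48
Σ = 1/48  ⇒  CG² = 4800/7*1/48² = 25/84
CG = +√(25/84) = +0.545545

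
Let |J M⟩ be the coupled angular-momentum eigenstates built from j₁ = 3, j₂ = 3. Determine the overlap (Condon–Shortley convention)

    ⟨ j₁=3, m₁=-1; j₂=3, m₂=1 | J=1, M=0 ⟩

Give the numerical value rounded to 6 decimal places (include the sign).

-0.188982

√[3·5!1!1!/8! · 2!4!4!2!1!1!] = √(144/7)
  +(−1)^3/∏(3,2,1,1,0,0)! = -1/12  (running -1/12)
  +(−1)^4/∏(4,1,0,0,1,1)! = 1/24  (running -1/24)
⟨..|..⟩ = √(144/7)·(-1/24) = -0.188982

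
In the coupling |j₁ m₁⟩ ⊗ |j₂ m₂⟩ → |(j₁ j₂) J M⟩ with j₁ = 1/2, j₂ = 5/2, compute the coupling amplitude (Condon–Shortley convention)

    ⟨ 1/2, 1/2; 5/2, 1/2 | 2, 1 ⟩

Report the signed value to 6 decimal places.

+0.577350  (= +√(1/3))

√[5·1!0!4!/6! · 1!0!3!2!3!1!] = √(12)
  +(−1)^0/∏(0,1,0,3,0,1)! = 1/6  (running 1/6)
⟨..|..⟩ = √(12)·(1/6) = +0.577350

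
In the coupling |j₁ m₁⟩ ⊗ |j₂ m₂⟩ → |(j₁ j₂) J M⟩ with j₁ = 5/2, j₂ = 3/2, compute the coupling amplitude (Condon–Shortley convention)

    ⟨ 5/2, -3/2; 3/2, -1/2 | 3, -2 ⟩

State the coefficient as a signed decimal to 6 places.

−√(1/12) ≈ -0.288675

√[7·1!4!2!/8! · 1!4!1!2!1!5!] = √(48)
  +(−1)^0/∏(0,1,4,1,0,1)! = 1/24  (running 1/24)
  +(−1)^1/∏(1,0,3,0,1,2)! = -1/12  (running -1/24)
⟨..|..⟩ = √(48)·(-1/24) = -0.288675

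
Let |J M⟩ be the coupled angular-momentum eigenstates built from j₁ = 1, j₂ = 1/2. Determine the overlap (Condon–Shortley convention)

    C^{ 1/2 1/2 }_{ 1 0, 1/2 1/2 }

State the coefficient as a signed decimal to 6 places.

triangle: 1!*1!*0!/3! = 1/6
(j±m)!: 1!*1!*1!*0!*1!*0! = 1
prefactor² = (2J+1)*Δ*N² = 1/3
  k=1: −1/(1!*0!*0!*0!*1!*0!) = -1
Σ = -1  ⇒  CG² = 1/3*(-1)² = 1/3
CG = −√(1/3) = -0.577350

−√(1/3) = -0.577350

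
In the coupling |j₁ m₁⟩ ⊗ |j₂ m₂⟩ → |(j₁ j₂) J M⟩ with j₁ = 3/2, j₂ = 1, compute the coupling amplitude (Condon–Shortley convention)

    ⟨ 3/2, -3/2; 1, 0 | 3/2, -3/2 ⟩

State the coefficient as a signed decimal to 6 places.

j₁+j₂−J=1  J+j₁−j₂=2  J−j₁+j₂=1  j₁+j₂+J+1=5
(j₁±m₁, j₂±m₂, J±M) = (0,3,1,1,0,3)
P² = 12/5
sum k=1..1:
  [1] −1/2 = -1/2
S = -1/2
C² = P²·S² = 3/5 ; C = -0.774597

−√(3/5) ≈ -0.774597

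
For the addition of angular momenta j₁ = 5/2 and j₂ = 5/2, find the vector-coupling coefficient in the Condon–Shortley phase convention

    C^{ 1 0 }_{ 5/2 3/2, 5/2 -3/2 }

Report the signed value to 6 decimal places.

-0.358569  (= −√(9/70))

√[3·4!1!1!/7! · 4!1!1!4!1!1!] = √(288/35)
  +(−1)^0/∏(0,4,1,1,0,0)! = 1/24  (running 1/24)
  +(−1)^1/∏(1,3,0,0,1,1)! = -1/6  (running -1/8)
⟨..|..⟩ = √(288/35)·(-1/8) = -0.358569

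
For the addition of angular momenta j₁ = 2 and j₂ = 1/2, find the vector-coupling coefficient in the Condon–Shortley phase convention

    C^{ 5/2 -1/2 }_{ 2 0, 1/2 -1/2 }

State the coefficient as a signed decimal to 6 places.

+0.774597

√[6·0!4!1!/6! · 2!2!0!1!2!3!] = √(48/5)
  +(−1)^0/∏(0,0,2,0,2,1)! = 1/4  (running 1/4)
⟨..|..⟩ = √(48/5)·(1/4) = +0.774597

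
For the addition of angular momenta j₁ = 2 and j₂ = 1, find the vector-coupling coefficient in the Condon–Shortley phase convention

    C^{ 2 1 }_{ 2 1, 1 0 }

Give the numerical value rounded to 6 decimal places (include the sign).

+√(1/6) = +0.408248

√[5·1!3!1!/6! · 3!1!1!1!3!1!] = √(3/2)
  +(−1)^0/∏(0,1,1,1,2,0)! = 1/2  (running 1/2)
  +(−1)^1/∏(1,0,0,0,3,1)! = -1/6  (running 1/3)
⟨..|..⟩ = √(3/2)·(1/3) = +0.408248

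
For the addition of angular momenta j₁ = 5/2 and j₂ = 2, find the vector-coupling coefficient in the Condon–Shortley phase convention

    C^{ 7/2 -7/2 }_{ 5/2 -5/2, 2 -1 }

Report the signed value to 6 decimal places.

triangle: 1!*4!*3!/9! = 144/362880
(j±m)!: 0!*5!*1!*3!*0!*7! = 3628800
prefactor² = (2J+1)*Δ*N² = 11520
  k=1: −1/(1!*0!*4!*0!*0!*3!) = -1/144
Σ = -1/144  ⇒  CG² = 11520*(-1/144)² = 5/9
CG = −√(5/9) = -0.745356

-0.745356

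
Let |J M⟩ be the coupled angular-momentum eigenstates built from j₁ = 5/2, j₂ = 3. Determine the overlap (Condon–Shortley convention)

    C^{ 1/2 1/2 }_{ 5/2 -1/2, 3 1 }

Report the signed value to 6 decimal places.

-0.436436  (= −√(4/21))

j₁+j₂−J=5  J+j₁−j₂=0  J−j₁+j₂=1  j₁+j₂+J+1=7
(j₁±m₁, j₂±m₂, J±M) = (2,3,4,2,1,0)
P² = 192/7
sum k=3..3:
  [3] −1/12 = -1/12
S = -1/12
C² = P²·S² = 4/21 ; C = -0.436436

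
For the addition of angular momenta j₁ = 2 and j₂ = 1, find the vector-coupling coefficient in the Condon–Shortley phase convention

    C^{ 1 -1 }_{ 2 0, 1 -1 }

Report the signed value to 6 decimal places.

√[3·2!2!0!/5! · 2!2!0!2!0!2!] = √(8/5)
  +(−1)^0/∏(0,2,2,0,0,0)! = 1/4  (running 1/4)
⟨..|..⟩ = √(8/5)·(1/4) = +0.316228

+√(1/10) = +0.316228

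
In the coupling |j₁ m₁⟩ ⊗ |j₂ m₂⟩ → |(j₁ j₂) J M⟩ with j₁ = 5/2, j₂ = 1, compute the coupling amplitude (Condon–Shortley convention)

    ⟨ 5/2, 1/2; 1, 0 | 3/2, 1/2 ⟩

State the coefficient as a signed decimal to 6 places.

√[4·2!3!0!/6! · 3!2!1!1!2!1!] = √(8/5)
  +(−1)^1/∏(1,1,1,0,2,0)! = -1/2  (running -1/2)
⟨..|..⟩ = √(8/5)·(-1/2) = -0.632456

−√(2/5) ≈ -0.632456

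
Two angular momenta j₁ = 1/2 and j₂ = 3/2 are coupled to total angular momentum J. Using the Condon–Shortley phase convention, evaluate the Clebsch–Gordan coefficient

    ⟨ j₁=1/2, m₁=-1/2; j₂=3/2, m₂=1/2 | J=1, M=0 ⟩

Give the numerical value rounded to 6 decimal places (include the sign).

-0.707107

√[3·1!0!2!/4! · 0!1!2!1!1!1!] = √(1/2)
  +(−1)^1/∏(1,0,0,1,0,1)! = -1  (running -1)
⟨..|..⟩ = √(1/2)·(-1) = -0.707107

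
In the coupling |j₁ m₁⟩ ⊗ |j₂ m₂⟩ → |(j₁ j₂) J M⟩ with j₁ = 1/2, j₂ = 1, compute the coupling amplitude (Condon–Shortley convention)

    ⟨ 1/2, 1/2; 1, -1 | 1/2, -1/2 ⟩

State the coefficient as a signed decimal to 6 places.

+0.816497  (= +√(2/3))

triangle: 1!×0!×1!/3! = 1/6
(j±m)!: 1!×0!×0!×2!×0!×1! = 2
prefactor² = (2J+1)×Δ×N² = 2/3
  k=0: +1/(0!×1!×0!×0!×0!×1!) = 1
Σ = 1  ⇒  CG² = 2/3×1² = 2/3
CG = +√(2/3) = +0.816497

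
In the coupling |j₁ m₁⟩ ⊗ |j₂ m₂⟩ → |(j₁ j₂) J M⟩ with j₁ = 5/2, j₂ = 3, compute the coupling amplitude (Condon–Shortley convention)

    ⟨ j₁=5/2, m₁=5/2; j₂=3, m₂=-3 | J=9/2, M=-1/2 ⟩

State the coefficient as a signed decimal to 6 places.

+√(5/231) = +0.147122

j₁+j₂−J=1  J+j₁−j₂=4  J−j₁+j₂=5  j₁+j₂+J+1=11
(j₁±m₁, j₂±m₂, J±M) = (5,0,0,6,4,5)
P² = 13824000/77
sum k=0..0:
  [0] +1/2880 = 1/2880
S = 1/2880
C² = P²·S² = 5/231 ; C = +0.147122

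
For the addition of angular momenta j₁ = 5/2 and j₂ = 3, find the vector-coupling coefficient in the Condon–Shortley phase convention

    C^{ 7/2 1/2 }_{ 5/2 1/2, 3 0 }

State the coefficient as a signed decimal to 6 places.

−√(4/21) ≈ -0.436436

triangle: 2!*3!*4!/10! = 288/3628800
(j±m)!: 3!*2!*3!*3!*4!*3! = 62208
prefactor² = (2J+1)*Δ*N² = 6912/175
  k=0: +1/(0!*2!*2!*3!*1!*1!) = 1/24
  k=1: −1/(1!*1!*1!*2!*2!*2!) = -1/8
  k=2: +1/(2!*0!*0!*1!*3!*3!) = 1/72
Σ = -5/72  ⇒  CG² = 6912/175*(-5/72)² = 4/21
CG = −√(4/21) = -0.436436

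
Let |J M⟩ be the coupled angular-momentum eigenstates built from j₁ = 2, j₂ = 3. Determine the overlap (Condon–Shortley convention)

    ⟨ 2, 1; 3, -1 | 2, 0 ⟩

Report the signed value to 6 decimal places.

−√(1/7) = -0.377964

√[5·3!1!3!/8! · 3!1!2!4!2!2!] = √(36/7)
  +(−1)^0/∏(0,3,1,2,0,1)! = 1/12  (running 1/12)
  +(−1)^1/∏(1,2,0,1,1,2)! = -1/4  (running -1/6)
⟨..|..⟩ = √(36/7)·(-1/6) = -0.377964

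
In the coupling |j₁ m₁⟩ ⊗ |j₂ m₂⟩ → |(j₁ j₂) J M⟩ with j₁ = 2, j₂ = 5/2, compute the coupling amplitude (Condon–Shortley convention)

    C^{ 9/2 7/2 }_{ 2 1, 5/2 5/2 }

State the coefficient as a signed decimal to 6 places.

+√(4/9) = +0.666667

√[10·0!4!5!/10! · 3!1!5!0!8!1!] = √(230400)
  +(−1)^0/∏(0,0,1,5,3,0)! = 1/720  (running 1/720)
⟨..|..⟩ = √(230400)·(1/720) = +0.666667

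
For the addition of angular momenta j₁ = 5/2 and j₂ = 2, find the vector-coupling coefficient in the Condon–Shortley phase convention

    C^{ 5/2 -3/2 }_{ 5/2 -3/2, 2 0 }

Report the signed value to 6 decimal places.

√[6·2!3!2!/8! · 1!4!2!2!1!4!] = √(288/35)
  +(−1)^1/∏(1,1,3,1,0,1)! = -1/6  (running -1/6)
  +(−1)^2/∏(2,0,2,0,1,2)! = 1/8  (running -1/24)
⟨..|..⟩ = √(288/35)·(-1/24) = -0.119523

−√(1/70) = -0.119523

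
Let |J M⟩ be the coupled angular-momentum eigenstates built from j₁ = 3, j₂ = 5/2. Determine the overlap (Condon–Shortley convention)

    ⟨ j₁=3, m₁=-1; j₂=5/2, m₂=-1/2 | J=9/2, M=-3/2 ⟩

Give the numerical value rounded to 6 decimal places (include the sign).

triangle: 1!*5!*4!/11! = 2880/39916800
(j±m)!: 2!*4!*2!*3!*3!*6! = 2488320
prefactor² = (2J+1)*Δ*N² = 138240/77
  k=0: +1/(0!*1!*4!*2!*1!*2!) = 1/96
  k=1: −1/(1!*0!*3!*1!*2!*3!) = -1/72
Σ = -1/288  ⇒  CG² = 138240/77*(-1/288)² = 5/231
CG = −√(5/231) = -0.147122

−√(5/231) ≈ -0.147122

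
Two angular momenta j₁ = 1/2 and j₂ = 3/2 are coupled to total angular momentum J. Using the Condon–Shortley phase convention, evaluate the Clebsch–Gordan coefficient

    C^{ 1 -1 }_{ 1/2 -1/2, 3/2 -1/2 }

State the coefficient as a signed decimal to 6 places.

j₁+j₂−J=1  J+j₁−j₂=0  J−j₁+j₂=2  j₁+j₂+J+1=4
(j₁±m₁, j₂±m₂, J±M) = (0,1,1,2,0,2)
P² = 1
sum k=1..1:
  [1] −1/2 = -1/2
S = -1/2
C² = P²·S² = 1/4 ; C = -0.500000

−√(1/4) = -0.500000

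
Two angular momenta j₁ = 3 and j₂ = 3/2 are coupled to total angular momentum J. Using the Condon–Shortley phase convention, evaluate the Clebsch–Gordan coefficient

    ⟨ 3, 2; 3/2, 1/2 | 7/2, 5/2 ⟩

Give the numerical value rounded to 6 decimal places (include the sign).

j₁+j₂−J=1  J+j₁−j₂=5  J−j₁+j₂=2  j₁+j₂+J+1=9
(j₁±m₁, j₂±m₂, J±M) = (5,1,2,1,6,1)
P² = 6400/7
sum k=0..1:
  [0] +1/48 = 1/48
  [1] −1/120 = -1/120
S = 1/80
C² = P²·S² = 1/7 ; C = +0.377964

+√(1/7) = +0.377964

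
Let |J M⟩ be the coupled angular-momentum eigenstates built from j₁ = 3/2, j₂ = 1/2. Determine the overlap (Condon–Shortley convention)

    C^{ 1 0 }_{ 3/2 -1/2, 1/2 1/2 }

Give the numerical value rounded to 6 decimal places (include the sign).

−√(1/2) = -0.707107

√[3·1!2!0!/4! · 1!2!1!0!1!1!] = √(1/2)
  +(−1)^1/∏(1,0,1,0,1,0)! = -1  (running -1)
⟨..|..⟩ = √(1/2)·(-1) = -0.707107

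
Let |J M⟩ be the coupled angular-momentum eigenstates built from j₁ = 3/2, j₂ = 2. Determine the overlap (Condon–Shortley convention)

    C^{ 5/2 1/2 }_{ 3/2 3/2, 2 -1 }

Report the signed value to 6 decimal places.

+0.621059  (= +√(27/70))

j₁+j₂−J=1  J+j₁−j₂=2  J−j₁+j₂=3  j₁+j₂+J+1=7
(j₁±m₁, j₂±m₂, J±M) = (3,0,1,3,3,2)
P² = 216/35
sum k=0..0:
  [0] +1/4 = 1/4
S = 1/4
C² = P²·S² = 27/70 ; C = +0.621059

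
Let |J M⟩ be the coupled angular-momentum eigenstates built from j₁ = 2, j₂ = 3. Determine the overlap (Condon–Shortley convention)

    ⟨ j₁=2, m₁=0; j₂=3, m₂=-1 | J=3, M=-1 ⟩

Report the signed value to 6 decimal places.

−√(3/20) ≈ -0.387298

√[7·2!2!4!/9! · 2!2!2!4!2!4!] = √(256/15)
  +(−1)^0/∏(0,2,2,2,0,2)! = 1/16  (running 1/16)
  +(−1)^1/∏(1,1,1,1,1,3)! = -1/6  (running -5/48)
  +(−1)^2/∏(2,0,0,0,2,4)! = 1/96  (running -3/32)
⟨..|..⟩ = √(256/15)·(-3/32) = -0.387298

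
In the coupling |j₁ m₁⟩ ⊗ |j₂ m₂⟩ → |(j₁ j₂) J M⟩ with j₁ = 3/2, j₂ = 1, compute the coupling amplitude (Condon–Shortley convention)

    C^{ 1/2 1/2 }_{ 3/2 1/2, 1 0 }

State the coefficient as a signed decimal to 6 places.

−√(1/3) ≈ -0.577350

triangle: 2!×1!×0!/4! = 2/24
(j±m)!: 2!×1!×1!×1!×1!×0! = 2
prefactor² = (2J+1)×Δ×N² = 1/3
  k=1: −1/(1!×1!×0!×0!×1!×0!) = -1
Σ = -1  ⇒  CG² = 1/3×(-1)² = 1/3
CG = −√(1/3) = -0.577350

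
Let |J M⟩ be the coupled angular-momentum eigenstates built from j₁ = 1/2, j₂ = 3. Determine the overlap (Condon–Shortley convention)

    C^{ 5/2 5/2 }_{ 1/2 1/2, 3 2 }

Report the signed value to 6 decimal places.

+0.377964  (= +√(1/7))

√[6·1!0!5!/7! · 1!0!5!1!5!0!] = √(14400/7)
  +(−1)^0/∏(0,1,0,5,0,0)! = 1/120  (running 1/120)
⟨..|..⟩ = √(14400/7)·(1/120) = +0.377964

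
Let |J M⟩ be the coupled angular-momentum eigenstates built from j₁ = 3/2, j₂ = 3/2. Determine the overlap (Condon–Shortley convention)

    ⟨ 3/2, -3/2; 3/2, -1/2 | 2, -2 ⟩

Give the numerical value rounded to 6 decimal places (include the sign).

−√(1/2) ≈ -0.707107

triangle: 1!*2!*2!/6! = 4/720
(j±m)!: 0!*3!*1!*2!*0!*4! = 288
prefactor² = (2J+1)*Δ*N² = 8
  k=1: −1/(1!*0!*2!*0!*0!*2!) = -1/4
Σ = -1/4  ⇒  CG² = 8*(-1/4)² = 1/2
CG = −√(1/2) = -0.707107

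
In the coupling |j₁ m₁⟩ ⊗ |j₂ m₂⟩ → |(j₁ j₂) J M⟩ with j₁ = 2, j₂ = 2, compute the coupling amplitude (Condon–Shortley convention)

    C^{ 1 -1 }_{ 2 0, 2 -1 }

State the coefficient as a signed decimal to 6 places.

-0.547723  (= −√(3/10))

triangle: 3!×1!×1!/6! = 6/720
(j±m)!: 2!×2!×1!×3!×0!×2! = 48
prefactor² = (2J+1)×Δ×N² = 6/5
  k=1: −1/(1!×2!×1!×0!×0!×1!) = -1/2
Σ = -1/2  ⇒  CG² = 6/5×(-1/2)² = 3/10
CG = −√(3/10) = -0.547723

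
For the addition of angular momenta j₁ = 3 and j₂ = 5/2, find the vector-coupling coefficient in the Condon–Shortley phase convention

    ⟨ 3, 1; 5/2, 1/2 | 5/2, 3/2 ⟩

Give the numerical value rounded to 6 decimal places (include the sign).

j₁+j₂−J=3  J+j₁−j₂=3  J−j₁+j₂=2  j₁+j₂+J+1=9
(j₁±m₁, j₂±m₂, J±M) = (4,2,3,2,4,1)
P² = 576/35
sum k=1..2:
  [1] −1/8 = -1/8
  [2] +1/12 = 1/12
S = -1/24
C² = P²·S² = 1/35 ; C = -0.169031

−√(1/35) ≈ -0.169031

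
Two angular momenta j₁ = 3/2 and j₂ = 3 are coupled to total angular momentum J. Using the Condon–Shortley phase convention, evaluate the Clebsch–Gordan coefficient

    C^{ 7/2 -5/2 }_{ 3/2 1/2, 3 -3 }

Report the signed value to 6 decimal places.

+√(8/21) = +0.617213

j₁+j₂−J=1  J+j₁−j₂=2  J−j₁+j₂=5  j₁+j₂+J+1=9
(j₁±m₁, j₂±m₂, J±M) = (2,1,0,6,1,6)
P² = 38400/7
sum k=0..0:
  [0] +1/120 = 1/120
S = 1/120
C² = P²·S² = 8/21 ; C = +0.617213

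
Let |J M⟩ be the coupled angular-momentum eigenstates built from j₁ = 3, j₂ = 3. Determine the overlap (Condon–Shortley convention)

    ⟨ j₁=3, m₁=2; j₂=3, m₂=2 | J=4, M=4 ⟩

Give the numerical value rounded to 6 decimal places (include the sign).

j₁+j₂−J=2  J+j₁−j₂=4  J−j₁+j₂=4  j₁+j₂+J+1=11
(j₁±m₁, j₂±m₂, J±M) = (5,1,5,1,8,0)
P² = 1658880/11
sum k=1..1:
  [1] −1/576 = -1/576
S = -1/576
C² = P²·S² = 5/11 ; C = -0.674200

-0.674200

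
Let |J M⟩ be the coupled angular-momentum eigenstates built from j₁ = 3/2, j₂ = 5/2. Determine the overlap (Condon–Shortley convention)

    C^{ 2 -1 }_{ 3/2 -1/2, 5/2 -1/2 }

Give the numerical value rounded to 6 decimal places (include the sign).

−√(25/84) ≈ -0.545545

√[5·2!1!3!/7! · 1!2!2!3!1!3!] = √(12/7)
  +(−1)^1/∏(1,1,1,1,0,2)! = -1/2  (running -1/2)
  +(−1)^2/∏(2,0,0,0,1,3)! = 1/12  (running -5/12)
⟨..|..⟩ = √(12/7)·(-5/12) = -0.545545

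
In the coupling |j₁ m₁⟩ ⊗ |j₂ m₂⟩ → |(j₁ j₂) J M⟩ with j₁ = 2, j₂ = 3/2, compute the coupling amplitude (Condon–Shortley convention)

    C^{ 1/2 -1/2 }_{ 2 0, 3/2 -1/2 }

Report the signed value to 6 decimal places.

j₁+j₂−J=3  J+j₁−j₂=1  J−j₁+j₂=0  j₁+j₂+J+1=5
(j₁±m₁, j₂±m₂, J±M) = (2,2,1,2,0,1)
P² = 4/5
sum k=1..1:
  [1] −1/2 = -1/2
S = -1/2
C² = P²·S² = 1/5 ; C = -0.447214

-0.447214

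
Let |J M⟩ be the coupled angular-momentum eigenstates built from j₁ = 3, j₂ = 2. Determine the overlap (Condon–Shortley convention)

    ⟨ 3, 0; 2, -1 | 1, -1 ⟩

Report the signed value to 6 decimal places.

-0.292770  (= −√(3/35))

j₁+j₂−J=4  J+j₁−j₂=2  J−j₁+j₂=0  j₁+j₂+J+1=7
(j₁±m₁, j₂±m₂, J±M) = (3,3,1,3,0,2)
P² = 432/35
sum k=1..1:
  [1] −1/12 = -1/12
S = -1/12
C² = P²·S² = 3/35 ; C = -0.292770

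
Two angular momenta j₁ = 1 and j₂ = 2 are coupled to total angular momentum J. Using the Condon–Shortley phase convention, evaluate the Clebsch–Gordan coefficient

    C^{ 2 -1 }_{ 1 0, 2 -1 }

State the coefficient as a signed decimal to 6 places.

+0.408248

j₁+j₂−J=1  J+j₁−j₂=1  J−j₁+j₂=3  j₁+j₂+J+1=6
(j₁±m₁, j₂±m₂, J±M) = (1,1,1,3,1,3)
P² = 3/2
sum k=0..1:
  [0] +1/2 = 1/2
  [1] −1/6 = -1/6
S = 1/3
C² = P²·S² = 1/6 ; C = +0.408248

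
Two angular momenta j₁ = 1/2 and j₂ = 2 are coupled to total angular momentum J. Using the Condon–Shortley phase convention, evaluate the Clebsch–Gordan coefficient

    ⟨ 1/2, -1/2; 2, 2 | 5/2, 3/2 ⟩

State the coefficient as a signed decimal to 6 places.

+0.447214  (= +√(1/5))

j₁+j₂−J=0  J+j₁−j₂=1  J−j₁+j₂=4  j₁+j₂+J+1=6
(j₁±m₁, j₂±m₂, J±M) = (0,1,4,0,4,1)
P² = 576/5
sum k=0..0:
  [0] +1/24 = 1/24
S = 1/24
C² = P²·S² = 1/5 ; C = +0.447214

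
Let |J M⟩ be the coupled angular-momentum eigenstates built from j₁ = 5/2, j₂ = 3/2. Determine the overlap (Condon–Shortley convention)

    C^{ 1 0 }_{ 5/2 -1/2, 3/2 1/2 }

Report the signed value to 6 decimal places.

+√(3/10) ≈ +0.547723

√[3·3!2!0!/6! · 2!3!2!1!1!1!] = √(6/5)
  +(−1)^2/∏(2,1,1,0,1,0)! = 1/2  (running 1/2)
⟨..|..⟩ = √(6/5)·(1/2) = +0.547723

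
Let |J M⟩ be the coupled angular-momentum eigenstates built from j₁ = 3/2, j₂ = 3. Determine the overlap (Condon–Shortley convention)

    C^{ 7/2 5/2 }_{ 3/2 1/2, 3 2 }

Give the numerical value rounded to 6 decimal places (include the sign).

triangle: 1!*2!*5!/9! = 240/362880
(j±m)!: 2!*1!*5!*1!*6!*1! = 172800
prefactor² = (2J+1)*Δ*N² = 6400/7
  k=0: +1/(0!*1!*1!*5!*1!*0!) = 1/120
  k=1: −1/(1!*0!*0!*4!*2!*1!) = -1/48
Σ = -1/80  ⇒  CG² = 6400/7*(-1/80)² = 1/7
CG = −√(1/7) = -0.377964

-0.377964  (= −√(1/7))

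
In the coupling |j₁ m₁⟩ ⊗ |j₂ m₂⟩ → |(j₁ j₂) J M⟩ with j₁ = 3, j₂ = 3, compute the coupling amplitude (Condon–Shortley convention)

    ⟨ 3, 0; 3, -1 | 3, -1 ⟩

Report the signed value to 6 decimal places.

-0.408248  (= −√(1/6))

j₁+j₂−J=3  J+j₁−j₂=3  J−j₁+j₂=3  j₁+j₂+J+1=10
(j₁±m₁, j₂±m₂, J±M) = (3,3,2,4,2,4)
P² = 864/25
sum k=0..2:
  [0] +1/72 = 1/72
  [1] −1/8 = -1/8
  [2] +1/24 = 1/24
S = -5/72
C² = P²·S² = 1/6 ; C = -0.408248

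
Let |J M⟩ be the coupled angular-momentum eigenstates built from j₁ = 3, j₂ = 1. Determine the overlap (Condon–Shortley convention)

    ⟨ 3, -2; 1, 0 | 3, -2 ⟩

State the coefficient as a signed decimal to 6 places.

-0.577350  (= −√(1/3))

j₁+j₂−J=1  J+j₁−j₂=5  J−j₁+j₂=1  j₁+j₂+J+1=8
(j₁±m₁, j₂±m₂, J±M) = (1,5,1,1,1,5)
P² = 300
sum k=0..1:
  [0] +1/120 = 1/120
  [1] −1/24 = -1/24
S = -1/30
C² = P²·S² = 1/3 ; C = -0.577350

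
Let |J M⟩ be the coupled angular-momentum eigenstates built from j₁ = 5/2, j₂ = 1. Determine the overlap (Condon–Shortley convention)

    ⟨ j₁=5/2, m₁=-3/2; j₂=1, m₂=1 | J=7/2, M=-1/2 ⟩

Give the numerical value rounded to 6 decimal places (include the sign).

+√(1/7) = +0.377964

triangle: 0!·5!·2!/8! = 240/40320
(j±m)!: 1!·4!·2!·0!·3!·4! = 6912
prefactor² = (2J+1)·Δ·N² = 2304/7
  k=0: +1/(0!·0!·4!·2!·1!·0!) = 1/48
Σ = 1/48  ⇒  CG² = 2304/7·1/48² = 1/7
CG = +√(1/7) = +0.377964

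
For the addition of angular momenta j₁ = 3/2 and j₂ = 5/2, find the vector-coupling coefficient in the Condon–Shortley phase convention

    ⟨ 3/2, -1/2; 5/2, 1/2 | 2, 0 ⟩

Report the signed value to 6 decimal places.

√[5·2!1!3!/7! · 1!2!3!2!2!2!] = √(8/7)
  +(−1)^1/∏(1,1,1,2,0,1)! = -1/2  (running -1/2)
  +(−1)^2/∏(2,0,0,1,1,2)! = 1/4  (running -1/4)
⟨..|..⟩ = √(8/7)·(-1/4) = -0.267261

-0.267261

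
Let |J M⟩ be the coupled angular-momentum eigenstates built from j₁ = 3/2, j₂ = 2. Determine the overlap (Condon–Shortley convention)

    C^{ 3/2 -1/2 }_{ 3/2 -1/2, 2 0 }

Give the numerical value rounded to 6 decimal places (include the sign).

-0.447214  (= −√(1/5))

√[4·2!1!2!/6! · 1!2!2!2!1!2!] = √(16/45)
  +(−1)^1/∏(1,1,1,1,0,1)! = -1  (running -1)
  +(−1)^2/∏(2,0,0,0,1,2)! = 1/4  (running -3/4)
⟨..|..⟩ = √(16/45)·(-3/4) = -0.447214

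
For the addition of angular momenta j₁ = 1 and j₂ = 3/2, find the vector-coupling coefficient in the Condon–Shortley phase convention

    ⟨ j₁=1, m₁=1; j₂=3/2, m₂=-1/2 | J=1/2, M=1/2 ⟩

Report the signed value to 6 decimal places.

+0.408248

triangle: 2!*0!*1!/4! = 2/24
(j±m)!: 2!*0!*1!*2!*1!*0! = 4
prefactor² = (2J+1)*Δ*N² = 2/3
  k=0: +1/(0!*2!*0!*1!*0!*0!) = 1/2
Σ = 1/2  ⇒  CG² = 2/3*1/2² = 1/6
CG = +√(1/6) = +0.408248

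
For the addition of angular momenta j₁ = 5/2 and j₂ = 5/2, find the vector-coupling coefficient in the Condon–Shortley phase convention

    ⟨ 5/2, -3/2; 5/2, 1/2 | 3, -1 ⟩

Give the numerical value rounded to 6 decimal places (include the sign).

+√(1/30) ≈ +0.182574

triangle: 2!*3!*3!/9! = 72/362880
(j±m)!: 1!*4!*3!*2!*2!*4! = 13824
prefactor² = (2J+1)*Δ*N² = 96/5
  k=1: −1/(1!*1!*3!*2!*0!*1!) = -1/12
  k=2: +1/(2!*0!*2!*1!*1!*2!) = 1/8
Σ = 1/24  ⇒  CG² = 96/5*1/24² = 1/30
CG = +√(1/30) = +0.182574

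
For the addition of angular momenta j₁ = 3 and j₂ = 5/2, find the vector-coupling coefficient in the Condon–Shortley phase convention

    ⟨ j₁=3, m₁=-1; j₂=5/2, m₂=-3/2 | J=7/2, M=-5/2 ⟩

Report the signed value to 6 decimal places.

-0.398410  (= −√(10/63))

triangle: 2!·4!·3!/10! = 288/3628800
(j±m)!: 2!·4!·1!·4!·1!·6! = 829440
prefactor² = (2J+1)·Δ·N² = 18432/35
  k=0: +1/(0!·2!·4!·1!·0!·2!) = 1/96
  k=1: −1/(1!·1!·3!·0!·1!·3!) = -1/36
Σ = -5/288  ⇒  CG² = 18432/35·(-5/288)² = 10/63
CG = −√(10/63) = -0.398410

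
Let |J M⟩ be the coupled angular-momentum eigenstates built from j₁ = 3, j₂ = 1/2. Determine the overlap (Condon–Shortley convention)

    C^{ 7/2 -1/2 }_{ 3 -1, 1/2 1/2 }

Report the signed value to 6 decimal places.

+0.654654

triangle: 0!×6!×1!/8! = 720/40320
(j±m)!: 2!×4!×1!×0!×3!×4! = 6912
prefactor² = (2J+1)×Δ×N² = 6912/7
  k=0: +1/(0!×0!×4!×1!×2!×0!) = 1/48
Σ = 1/48  ⇒  CG² = 6912/7×1/48² = 3/7
CG = +√(3/7) = +0.654654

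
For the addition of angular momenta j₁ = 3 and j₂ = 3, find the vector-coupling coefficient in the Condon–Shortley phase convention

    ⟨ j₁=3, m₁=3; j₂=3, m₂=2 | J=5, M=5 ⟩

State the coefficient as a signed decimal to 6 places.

triangle: 1!·5!·5!/12! = 14400/479001600
(j±m)!: 6!·0!·5!·1!·10!·0! = 313528320000
prefactor² = (2J+1)·Δ·N² = 103680000
  k=0: +1/(0!·1!·0!·5!·5!·0!) = 1/14400
Σ = 1/14400  ⇒  CG² = 103680000·1/14400² = 1/2
CG = +√(1/2) = +0.707107

+√(1/2) ≈ +0.707107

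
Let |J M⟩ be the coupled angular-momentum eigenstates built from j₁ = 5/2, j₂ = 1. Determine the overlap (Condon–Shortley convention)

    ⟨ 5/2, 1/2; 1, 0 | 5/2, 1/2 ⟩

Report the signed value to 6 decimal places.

triangle: 1!·4!·1!/7! = 24/5040
(j±m)!: 3!·2!·1!·1!·3!·2! = 144
prefactor² = (2J+1)·Δ·N² = 144/35
  k=0: +1/(0!·1!·2!·1!·2!·0!) = 1/4
  k=1: −1/(1!·0!·1!·0!·3!·1!) = -1/6
Σ = 1/12  ⇒  CG² = 144/35·1/12² = 1/35
CG = +√(1/35) = +0.169031

+√(1/35) = +0.169031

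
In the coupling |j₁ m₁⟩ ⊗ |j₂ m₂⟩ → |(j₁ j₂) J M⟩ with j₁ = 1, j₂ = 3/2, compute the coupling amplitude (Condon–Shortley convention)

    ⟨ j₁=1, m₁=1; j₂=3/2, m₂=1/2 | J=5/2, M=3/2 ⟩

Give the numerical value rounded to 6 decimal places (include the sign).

triangle: 0!·2!·3!/6! = 12/720
(j±m)!: 2!·0!·2!·1!·4!·1! = 96
prefactor² = (2J+1)·Δ·N² = 48/5
  k=0: +1/(0!·0!·0!·2!·2!·1!) = 1/4
Σ = 1/4  ⇒  CG² = 48/5·1/4² = 3/5
CG = +√(3/5) = +0.774597

+0.774597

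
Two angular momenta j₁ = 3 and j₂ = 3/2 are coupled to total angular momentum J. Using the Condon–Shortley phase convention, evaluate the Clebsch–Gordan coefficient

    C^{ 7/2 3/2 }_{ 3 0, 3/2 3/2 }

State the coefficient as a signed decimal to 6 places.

triangle: 1!·5!·2!/9! = 240/362880
(j±m)!: 3!·3!·3!·0!·5!·2! = 51840
prefactor² = (2J+1)·Δ·N² = 1920/7
  k=1: −1/(1!·0!·2!·2!·3!·0!) = -1/24
Σ = -1/24  ⇒  CG² = 1920/7·(-1/24)² = 10/21
CG = −√(10/21) = -0.690066

−√(10/21) = -0.690066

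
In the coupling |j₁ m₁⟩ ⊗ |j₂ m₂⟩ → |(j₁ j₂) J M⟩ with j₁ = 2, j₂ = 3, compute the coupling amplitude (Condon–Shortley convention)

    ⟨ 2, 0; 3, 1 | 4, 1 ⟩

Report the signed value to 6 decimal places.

−√(3/28) ≈ -0.327327

triangle: 1!·3!·5!/10! = 720/3628800
(j±m)!: 2!·2!·4!·2!·5!·3! = 138240
prefactor² = (2J+1)·Δ·N² = 1728/7
  k=0: +1/(0!·1!·2!·4!·1!·1!) = 1/48
  k=1: −1/(1!·0!·1!·3!·2!·2!) = -1/24
Σ = -1/48  ⇒  CG² = 1728/7·(-1/48)² = 3/28
CG = −√(3/28) = -0.327327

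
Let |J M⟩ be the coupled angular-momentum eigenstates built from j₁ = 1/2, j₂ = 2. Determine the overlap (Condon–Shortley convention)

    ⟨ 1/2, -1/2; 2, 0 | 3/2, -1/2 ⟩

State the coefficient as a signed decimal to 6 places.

−√(2/5) = -0.632456

√[4·1!0!3!/5! · 0!1!2!2!1!2!] = √(8/5)
  +(−1)^1/∏(1,0,0,1,0,2)! = -1/2  (running -1/2)
⟨..|..⟩ = √(8/5)·(-1/2) = -0.632456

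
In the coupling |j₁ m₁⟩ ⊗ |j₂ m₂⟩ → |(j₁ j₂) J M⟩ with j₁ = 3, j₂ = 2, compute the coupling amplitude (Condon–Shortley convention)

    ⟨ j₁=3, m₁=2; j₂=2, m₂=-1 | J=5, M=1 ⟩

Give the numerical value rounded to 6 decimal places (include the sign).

triangle: 0!*6!*4!/11! = 17280/39916800
(j±m)!: 5!*1!*1!*3!*6!*4! = 12441600
prefactor² = (2J+1)*Δ*N² = 414720/7
  k=0: +1/(0!*0!*1!*1!*5!*3!) = 1/720
Σ = 1/720  ⇒  CG² = 414720/7*1/720² = 4/35
CG = +√(4/35) = +0.338062

+√(4/35) = +0.338062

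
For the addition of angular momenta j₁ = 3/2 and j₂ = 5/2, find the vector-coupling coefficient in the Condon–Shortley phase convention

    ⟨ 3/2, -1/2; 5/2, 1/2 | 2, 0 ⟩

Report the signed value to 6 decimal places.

-0.267261  (= −√(1/14))

triangle: 2!·1!·3!/7! = 12/5040
(j±m)!: 1!·2!·3!·2!·2!·2! = 96
prefactor² = (2J+1)·Δ·N² = 8/7
  k=1: −1/(1!·1!·1!·2!·0!·1!) = -1/2
  k=2: +1/(2!·0!·0!·1!·1!·2!) = 1/4
Σ = -1/4  ⇒  CG² = 8/7·(-1/4)² = 1/14
CG = −√(1/14) = -0.267261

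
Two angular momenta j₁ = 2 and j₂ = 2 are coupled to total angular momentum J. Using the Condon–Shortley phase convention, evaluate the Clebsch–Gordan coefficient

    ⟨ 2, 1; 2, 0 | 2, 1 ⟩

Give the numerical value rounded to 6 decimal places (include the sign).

-0.267261  (= −√(1/14))

√[5·2!2!2!/7! · 3!1!2!2!3!1!] = √(8/7)
  +(−1)^0/∏(0,2,1,2,1,0)! = 1/4  (running 1/4)
  +(−1)^1/∏(1,1,0,1,2,1)! = -1/2  (running -1/4)
⟨..|..⟩ = √(8/7)·(-1/4) = -0.267261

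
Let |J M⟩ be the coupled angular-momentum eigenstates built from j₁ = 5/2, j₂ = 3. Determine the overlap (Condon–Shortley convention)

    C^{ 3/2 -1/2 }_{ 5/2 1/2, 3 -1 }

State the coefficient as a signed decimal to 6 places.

−√(1/105) ≈ -0.097590

j₁+j₂−J=4  J+j₁−j₂=1  J−j₁+j₂=2  j₁+j₂+J+1=8
(j₁±m₁, j₂±m₂, J±M) = (3,2,2,4,1,2)
P² = 192/35
sum k=1..2:
  [1] −1/6 = -1/6
  [2] +1/8 = 1/8
S = -1/24
C² = P²·S² = 1/105 ; C = -0.097590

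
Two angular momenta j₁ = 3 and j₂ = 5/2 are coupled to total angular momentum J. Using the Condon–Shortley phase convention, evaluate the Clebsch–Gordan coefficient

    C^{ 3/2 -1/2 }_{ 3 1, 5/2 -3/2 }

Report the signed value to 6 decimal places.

-0.483046

triangle: 4!·2!·1!/8! = 48/40320
(j±m)!: 4!·2!·1!·4!·1!·2! = 2304
prefactor² = (2J+1)·Δ·N² = 384/35
  k=0: +1/(0!·4!·2!·1!·0!·0!) = 1/48
  k=1: −1/(1!·3!·1!·0!·1!·1!) = -1/6
Σ = -7/48  ⇒  CG² = 384/35·(-7/48)² = 7/30
CG = −√(7/30) = -0.483046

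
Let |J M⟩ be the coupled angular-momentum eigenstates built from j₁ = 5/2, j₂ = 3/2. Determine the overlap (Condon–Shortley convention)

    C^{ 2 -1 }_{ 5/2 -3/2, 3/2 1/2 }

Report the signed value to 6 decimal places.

√[5·2!3!1!/7! · 1!4!2!1!1!3!] = √(24/7)
  +(−1)^1/∏(1,1,3,1,0,0)! = -1/6  (running -1/6)
  +(−1)^2/∏(2,0,2,0,1,1)! = 1/4  (running 1/12)
⟨..|..⟩ = √(24/7)·(1/12) = +0.154303

+√(1/42) = +0.154303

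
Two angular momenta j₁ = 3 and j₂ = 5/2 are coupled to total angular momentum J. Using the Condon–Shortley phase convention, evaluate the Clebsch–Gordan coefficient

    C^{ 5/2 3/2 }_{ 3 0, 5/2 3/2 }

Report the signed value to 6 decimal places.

+√(7/30) ≈ +0.483046

j₁+j₂−J=3  J+j₁−j₂=3  J−j₁+j₂=2  j₁+j₂+J+1=9
(j₁±m₁, j₂±m₂, J±M) = (3,3,4,1,4,1)
P² = 864/35
sum k=2..3:
  [2] +1/8 = 1/8
  [3] −1/36 = -1/36
S = 7/72
C² = P²·S² = 7/30 ; C = +0.483046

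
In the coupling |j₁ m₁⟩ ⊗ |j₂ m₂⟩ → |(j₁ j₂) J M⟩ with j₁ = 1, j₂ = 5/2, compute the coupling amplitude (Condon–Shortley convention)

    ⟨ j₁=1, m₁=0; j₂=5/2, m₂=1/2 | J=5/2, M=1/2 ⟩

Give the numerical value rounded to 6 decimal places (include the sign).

-0.169031

triangle: 1!*1!*4!/7! = 24/5040
(j±m)!: 1!*1!*3!*2!*3!*2! = 144
prefactor² = (2J+1)*Δ*N² = 144/35
  k=0: +1/(0!*1!*1!*3!*0!*1!) = 1/6
  k=1: −1/(1!*0!*0!*2!*1!*2!) = -1/4
Σ = -1/12  ⇒  CG² = 144/35*(-1/12)² = 1/35
CG = −√(1/35) = -0.169031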